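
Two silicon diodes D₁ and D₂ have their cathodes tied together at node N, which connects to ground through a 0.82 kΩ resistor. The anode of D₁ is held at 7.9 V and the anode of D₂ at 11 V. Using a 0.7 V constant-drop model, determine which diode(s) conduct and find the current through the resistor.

Only D₂ conducts; I_R ≈ 13 mA

Assume both conduct. Then node N would need to be at both 7.9−0.7 = 7.2 V and 11−0.7 = 10.3 V, which is impossible.
Assume only D₂ conducts: V_N = 11 − 0.7 = 10.3 V, so I_R = 10.3/0.82 = 12.6 mA.
Check D₁: its anode-to-cathode voltage is 7.9 − 10.3 = -2.4 V < 0.7 V, so it is off. The assumption is consistent.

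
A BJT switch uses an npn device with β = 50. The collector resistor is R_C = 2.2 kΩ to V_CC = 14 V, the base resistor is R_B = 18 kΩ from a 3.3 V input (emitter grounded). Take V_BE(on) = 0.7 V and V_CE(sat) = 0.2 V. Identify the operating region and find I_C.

Assume active: I_B = (3.3 − 0.7)/18 = 0.144 mA, giving I_C = β·I_B = 7.22 mA.
But then V_CE = 14 − 7.22×2.2 = -1.89 V < V_CE(sat) = 0.2 V — impossible in the active region.
So the transistor is saturated. With V_CE = 0.2 V, I_C = (V_CC − 0.2)/R_C = 13.8/2.2 = 6.27 mA.
Check: β·I_B = 7.22 mA > I_C = 6.27 mA, confirming saturation.

saturation; I_C ≈ 6.3 mA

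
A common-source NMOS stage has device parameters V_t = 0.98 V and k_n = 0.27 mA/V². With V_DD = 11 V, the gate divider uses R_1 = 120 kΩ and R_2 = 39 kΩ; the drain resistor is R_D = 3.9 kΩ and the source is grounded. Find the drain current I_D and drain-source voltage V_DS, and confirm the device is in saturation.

V_G = V_DD·R_2/(R_1+R_2) = 11×39/159 = 2.7 V. With the source grounded, V_GS = V_G = 2.7 V.
Assume saturation: I_D = (k_n/2)(V_GS − V_t)² = (0.27/2)×(2.7 − 0.98)² = 0.135×1.72² = 0.399 mA.
V_DS = V_DD − I_D·R_D = 11 − 0.399×3.9 = 9.45 V.
Saturation requires V_DS ≥ V_GS − V_t = 1.72 V; 9.45 ≥ 1.72 ✓.

I_D ≈ 0.4 mA, V_DS ≈ 9.4 V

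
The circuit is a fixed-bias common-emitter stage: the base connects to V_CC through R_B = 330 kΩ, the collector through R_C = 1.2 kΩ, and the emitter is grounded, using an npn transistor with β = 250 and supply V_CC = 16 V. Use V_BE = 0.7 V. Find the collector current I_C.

I_C ≈ 12 mA

Base loop: V_CC = I_B·R_B + V_BE, so I_B = (16 − 0.7)/330 kΩ = 0.0464 mA.
In the active region I_C = β·I_B = 250 × 0.0464 = 11.6 mA.
Collector loop: V_CE = V_CC − I_C·R_C = 16 − 11.6×1.2 = 2.09 V.
Since V_CE = 2.09 V > V_CE(sat) ≈ 0.2 V, the transistor is in the active region as assumed.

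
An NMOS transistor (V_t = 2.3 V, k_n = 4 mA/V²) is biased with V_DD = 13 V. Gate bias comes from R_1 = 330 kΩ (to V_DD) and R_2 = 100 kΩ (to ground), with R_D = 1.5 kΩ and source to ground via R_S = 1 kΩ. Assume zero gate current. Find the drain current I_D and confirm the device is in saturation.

I_D ≈ 0.32 mA

V_G = V_DD·R_2/(R_1+R_2) = 13×100/430 = 3.02 V.
Assume saturation: I_D = (k_n/2)(V_GS − V_t)² with V_GS = V_G − I_D·R_S = 3.02 − 1·I_D.
Substituting gives 2·I_D² − 3.89·I_D + 1.05 = 0, with roots I_D = 0.322 or 1.62 mA.
The root I_D = 1.62 mA gives V_GS = 1.4 V ≤ V_t, so take I_D = 0.322 mA.
Then V_GS = 2.7 V and V_DS = V_DD − I_D(R_D+R_S) = 13 − 0.322×2.5 = 12.2 V.
Saturation requires V_DS ≥ V_GS − V_t = 0.401 V; 12.2 ≥ 0.401 ✓.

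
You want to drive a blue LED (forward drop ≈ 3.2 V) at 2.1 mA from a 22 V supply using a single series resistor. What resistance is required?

R ≈ 9 kΩ

The resistor drops V_S − V_D = 22 − 3.2 = 18.8 V at 2.1 mA.
R = 18.8 V / 2.1 mA = 8.95 kΩ.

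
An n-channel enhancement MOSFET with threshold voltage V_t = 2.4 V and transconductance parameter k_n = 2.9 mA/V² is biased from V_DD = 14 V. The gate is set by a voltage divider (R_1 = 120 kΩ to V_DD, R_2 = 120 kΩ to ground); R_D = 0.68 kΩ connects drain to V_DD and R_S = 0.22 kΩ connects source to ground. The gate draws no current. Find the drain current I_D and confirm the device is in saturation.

I_D ≈ 9.4 mA

V_G = V_DD·R_2/(R_1+R_2) = 14×120/240 = 7 V.
Assume saturation: I_D = (k_n/2)(V_GS − V_t)² with V_GS = V_G − I_D·R_S = 7 − 0.22·I_D.
Substituting gives 0.0702·I_D² − 3.93·I_D + 30.7 = 0, with roots I_D = 9.36 or 46.7 mA.
The root I_D = 46.7 mA gives V_GS = -3.28 V ≤ V_t, so take I_D = 9.36 mA.
Then V_GS = 4.94 V and V_DS = V_DD − I_D(R_D+R_S) = 14 − 9.36×0.9 = 5.58 V.
Saturation requires V_DS ≥ V_GS − V_t = 2.54 V; 5.58 ≥ 2.54 ✓.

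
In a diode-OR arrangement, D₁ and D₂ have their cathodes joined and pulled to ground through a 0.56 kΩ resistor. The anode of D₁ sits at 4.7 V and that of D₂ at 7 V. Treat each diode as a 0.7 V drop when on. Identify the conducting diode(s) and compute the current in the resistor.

Only D₂ conducts; I_R ≈ 11 mA

Assume both conduct. Then node N would need to be at both 4.7−0.7 = 4 V and 7−0.7 = 6.3 V, which is impossible.
Assume only D₂ conducts: V_N = 7 − 0.7 = 6.3 V, so I_R = 6.3/0.56 = 11.2 mA.
Check D₁: its anode-to-cathode voltage is 4.7 − 6.3 = -1.6 V < 0.7 V, so it is off. The assumption is consistent.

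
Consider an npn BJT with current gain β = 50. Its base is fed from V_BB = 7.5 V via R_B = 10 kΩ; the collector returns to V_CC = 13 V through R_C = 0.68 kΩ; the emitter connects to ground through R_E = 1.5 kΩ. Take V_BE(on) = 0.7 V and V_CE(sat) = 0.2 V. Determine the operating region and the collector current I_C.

active; I_C ≈ 3.9 mA

Assume active. Base-emitter loop: I_B = (V_BB − V_BE)/(R_B + (β+1)R_E) = (7.5 − 0.7)/(10 + 51×1.5) = 0.0786 mA.
I_C = β·I_B = 50×0.0786 = 3.93 mA.
V_CE = V_CC − I_C·R_C − I_E·R_E = 13 − 3.93×0.68 − 4.01×1.5 = 4.31 V > V_CE(sat), so the active-region assumption holds.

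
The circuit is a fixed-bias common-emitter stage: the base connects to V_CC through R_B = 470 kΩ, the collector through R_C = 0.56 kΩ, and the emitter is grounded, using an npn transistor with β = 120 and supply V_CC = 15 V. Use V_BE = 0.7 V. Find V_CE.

Base loop: V_CC = I_B·R_B + V_BE, so I_B = (15 − 0.7)/470 kΩ = 0.0304 mA.
In the active region I_C = β·I_B = 120 × 0.0304 = 3.65 mA.
Collector loop: V_CE = V_CC − I_C·R_C = 15 − 3.65×0.56 = 13 V.
Since V_CE = 13 V > V_CE(sat) ≈ 0.2 V, the transistor is in the active region as assumed.

V_CE ≈ 13 V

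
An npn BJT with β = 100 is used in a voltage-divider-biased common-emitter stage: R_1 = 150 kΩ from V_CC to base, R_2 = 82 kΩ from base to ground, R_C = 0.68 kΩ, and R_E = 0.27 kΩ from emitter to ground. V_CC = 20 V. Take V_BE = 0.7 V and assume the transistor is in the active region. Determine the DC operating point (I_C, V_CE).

Thevenize the base divider: V_Th = V_CC·R_2/(R_1+R_2) = 20×82/232 = 7.07 V, R_Th = R_1‖R_2 = 53 kΩ.
Base-emitter loop: V_Th = I_B·R_Th + V_BE + (β+1)I_B·R_E, so I_B = (7.07 − 0.7) / (53 + 101×0.27) = 0.0793 mA.
I_C = β·I_B = 100×0.0793 = 7.93 mA, and I_E = (β+1)I_B = 8.01 mA.
V_CE = V_CC − I_C·R_C − I_E·R_E = 20 − 7.93×0.68 − 8.01×0.27 = 12.4 V.
V_CE = 12.4 V > 0.2 V confirms active-region operation.

I_C ≈ 7.9 mA, V_CE ≈ 12 V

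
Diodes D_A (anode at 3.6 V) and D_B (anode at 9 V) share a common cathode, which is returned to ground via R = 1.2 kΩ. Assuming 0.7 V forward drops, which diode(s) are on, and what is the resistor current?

Assume both conduct. Then node N would need to be at both 3.6−0.7 = 2.9 V and 9−0.7 = 8.3 V, which is impossible.
Assume only D_B conducts: V_N = 9 − 0.7 = 8.3 V, so I_R = 8.3/1.2 = 6.92 mA.
Check D_A: its anode-to-cathode voltage is 3.6 − 8.3 = -4.7 V < 0.7 V, so it is off. The assumption is consistent.

Only D_B conducts; I_R ≈ 6.9 mA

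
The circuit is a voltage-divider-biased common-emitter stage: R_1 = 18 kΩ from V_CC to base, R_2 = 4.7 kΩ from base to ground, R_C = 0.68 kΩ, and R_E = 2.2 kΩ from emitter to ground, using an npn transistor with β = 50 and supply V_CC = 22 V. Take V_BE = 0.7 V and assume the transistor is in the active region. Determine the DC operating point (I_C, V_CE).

Thevenize the base divider: V_Th = V_CC·R_2/(R_1+R_2) = 22×4.7/22.7 = 4.56 V, R_Th = R_1‖R_2 = 3.73 kΩ.
Base-emitter loop: V_Th = I_B·R_Th + V_BE + (β+1)I_B·R_E, so I_B = (4.56 − 0.7) / (3.73 + 51×2.2) = 0.0333 mA.
I_C = β·I_B = 50×0.0333 = 1.66 mA, and I_E = (β+1)I_B = 1.7 mA.
V_CE = V_CC − I_C·R_C − I_E·R_E = 22 − 1.66×0.68 − 1.7×2.2 = 17.1 V.
V_CE = 17.1 V > 0.2 V confirms active-region operation.

I_C ≈ 1.7 mA, V_CE ≈ 17 V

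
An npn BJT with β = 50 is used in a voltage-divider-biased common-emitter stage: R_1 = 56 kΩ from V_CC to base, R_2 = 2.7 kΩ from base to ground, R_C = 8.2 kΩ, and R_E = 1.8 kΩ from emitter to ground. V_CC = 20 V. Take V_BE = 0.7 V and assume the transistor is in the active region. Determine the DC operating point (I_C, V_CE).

I_C ≈ 0.12 mA, V_CE ≈ 19 V

Thevenize the base divider: V_Th = V_CC·R_2/(R_1+R_2) = 20×2.7/58.7 = 0.92 V, R_Th = R_1‖R_2 = 2.58 kΩ.
Base-emitter loop: V_Th = I_B·R_Th + V_BE + (β+1)I_B·R_E, so I_B = (0.92 − 0.7) / (2.58 + 51×1.8) = 0.00233 mA.
I_C = β·I_B = 50×0.00233 = 0.117 mA, and I_E = (β+1)I_B = 0.119 mA.
V_CE = V_CC − I_C·R_C − I_E·R_E = 20 − 0.117×8.2 − 0.119×1.8 = 18.8 V.
V_CE = 18.8 V > 0.2 V confirms active-region operation.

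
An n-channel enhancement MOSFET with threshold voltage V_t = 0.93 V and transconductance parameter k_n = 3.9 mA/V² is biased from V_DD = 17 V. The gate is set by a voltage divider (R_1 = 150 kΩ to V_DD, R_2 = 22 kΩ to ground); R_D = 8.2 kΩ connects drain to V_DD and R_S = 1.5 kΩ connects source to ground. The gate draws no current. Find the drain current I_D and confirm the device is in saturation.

I_D ≈ 0.49 mA

V_G = V_DD·R_2/(R_1+R_2) = 17×22/172 = 2.17 V.
Assume saturation: I_D = (k_n/2)(V_GS − V_t)² with V_GS = V_G − I_D·R_S = 2.17 − 1.5·I_D.
Substituting gives 4.39·I_D² − 8.28·I_D + 3.02 = 0, with roots I_D = 0.494 or 1.39 mA.
The root I_D = 1.39 mA gives V_GS = 0.0848 V ≤ V_t, so take I_D = 0.494 mA.
Then V_GS = 1.43 V and V_DS = V_DD − I_D(R_D+R_S) = 17 − 0.494×9.7 = 12.2 V.
Saturation requires V_DS ≥ V_GS − V_t = 0.503 V; 12.2 ≥ 0.503 ✓.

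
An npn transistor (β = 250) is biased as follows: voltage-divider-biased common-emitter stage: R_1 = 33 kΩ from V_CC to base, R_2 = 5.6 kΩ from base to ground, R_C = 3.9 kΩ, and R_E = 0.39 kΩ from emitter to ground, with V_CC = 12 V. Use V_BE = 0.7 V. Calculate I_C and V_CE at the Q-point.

Thevenize the base divider: V_Th = V_CC·R_2/(R_1+R_2) = 12×5.6/38.6 = 1.74 V, R_Th = R_1‖R_2 = 4.79 kΩ.
Base-emitter loop: V_Th = I_B·R_Th + V_BE + (β+1)I_B·R_E, so I_B = (1.74 − 0.7) / (4.79 + 251×0.39) = 0.0101 mA.
I_C = β·I_B = 250×0.0101 = 2.53 mA, and I_E = (β+1)I_B = 2.54 mA.
V_CE = V_CC − I_C·R_C − I_E·R_E = 12 − 2.53×3.9 − 2.54×0.39 = 1.12 V.
V_CE = 1.12 V > 0.2 V confirms active-region operation.

I_C ≈ 2.5 mA, V_CE ≈ 1.1 V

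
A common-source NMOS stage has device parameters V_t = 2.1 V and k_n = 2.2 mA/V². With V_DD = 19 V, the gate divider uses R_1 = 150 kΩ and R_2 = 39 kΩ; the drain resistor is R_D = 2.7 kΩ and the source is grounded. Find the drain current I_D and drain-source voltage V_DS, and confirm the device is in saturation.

I_D ≈ 3.6 mA, V_DS ≈ 9.2 V

V_G = V_DD·R_2/(R_1+R_2) = 19×39/189 = 3.92 V. With the source grounded, V_GS = V_G = 3.92 V.
Assume saturation: I_D = (k_n/2)(V_GS − V_t)² = (2.2/2)×(3.92 − 2.1)² = 1.1×1.82² = 3.65 mA.
V_DS = V_DD − I_D·R_D = 19 − 3.65×2.7 = 9.16 V.
Saturation requires V_DS ≥ V_GS − V_t = 1.82 V; 9.16 ≥ 1.82 ✓.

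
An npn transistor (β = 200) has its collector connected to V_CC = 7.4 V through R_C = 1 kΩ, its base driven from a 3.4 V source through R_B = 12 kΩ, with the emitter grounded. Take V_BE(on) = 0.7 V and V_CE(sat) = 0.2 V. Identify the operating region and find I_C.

Assume active: I_B = (3.4 − 0.7)/12 = 0.225 mA, giving I_C = β·I_B = 45 mA.
But then V_CE = 7.4 − 45×1 = -37.6 V < V_CE(sat) = 0.2 V — impossible in the active region.
So the transistor is saturated. With V_CE = 0.2 V, I_C = (V_CC − 0.2)/R_C = 7.2/1 = 7.2 mA.
Check: β·I_B = 45 mA > I_C = 7.2 mA, confirming saturation.

saturation; I_C ≈ 7.2 mA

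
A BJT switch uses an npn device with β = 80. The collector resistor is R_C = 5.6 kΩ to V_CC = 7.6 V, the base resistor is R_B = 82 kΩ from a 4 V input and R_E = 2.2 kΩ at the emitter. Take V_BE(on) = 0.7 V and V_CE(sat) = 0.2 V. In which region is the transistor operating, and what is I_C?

Assume active: I_B = (4 − 0.7)/(82 + 81×2.2) = 0.0127 mA, I_C = β·I_B = 1.01 mA.
Then V_CE = 7.6 − 1.01×5.6 − 1.03×2.2 = -0.342 V < 0.2 V — the active assumption fails.
Re-solve with V_CE = 0.2 V. KCL at the emitter: V_E/R_E = (V_BB−0.7−V_E)/R_B + (V_CC−0.2−V_E)/R_C, giving V_E = 2.11 V.
I_C = (V_CC − 0.2 − V_E)/R_C = (7.4 − 2.11)/5.6 = 0.945 mA.
Check: I_B = (3.3 − 2.11)/82 = 0.0145 mA, and β·I_B = 1.16 mA > I_C, confirming saturation.

saturation; I_C ≈ 0.94 mA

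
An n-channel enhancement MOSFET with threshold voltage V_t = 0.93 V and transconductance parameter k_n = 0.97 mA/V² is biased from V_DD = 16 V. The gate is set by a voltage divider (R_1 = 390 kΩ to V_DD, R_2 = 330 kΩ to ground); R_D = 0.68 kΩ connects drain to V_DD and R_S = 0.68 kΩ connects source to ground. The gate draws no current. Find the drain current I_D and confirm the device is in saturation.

I_D ≈ 4.8 mA

V_G = V_DD·R_2/(R_1+R_2) = 16×330/720 = 7.33 V.
Assume saturation: I_D = (k_n/2)(V_GS − V_t)² with V_GS = V_G − I_D·R_S = 7.33 − 0.68·I_D.
Substituting gives 0.224·I_D² − 5.22·I_D + 19.9 = 0, with roots I_D = 4.79 or 18.5 mA.
The root I_D = 18.5 mA gives V_GS = -5.25 V ≤ V_t, so take I_D = 4.79 mA.
Then V_GS = 4.07 V and V_DS = V_DD − I_D(R_D+R_S) = 16 − 4.79×1.36 = 9.48 V.
Saturation requires V_DS ≥ V_GS − V_t = 3.14 V; 9.48 ≥ 3.14 ✓.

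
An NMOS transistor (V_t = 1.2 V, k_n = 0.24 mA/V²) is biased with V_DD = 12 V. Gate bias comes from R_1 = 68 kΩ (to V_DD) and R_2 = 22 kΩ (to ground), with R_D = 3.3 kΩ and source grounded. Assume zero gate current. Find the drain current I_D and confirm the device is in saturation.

V_G = V_DD·R_2/(R_1+R_2) = 12×22/90 = 2.93 V. With the source grounded, V_GS = V_G = 2.93 V.
Assume saturation: I_D = (k_n/2)(V_GS − V_t)² = (0.24/2)×(2.93 − 1.2)² = 0.12×1.73² = 0.361 mA.
V_DS = V_DD − I_D·R_D = 12 − 0.361×3.3 = 10.8 V.
Saturation requires V_DS ≥ V_GS − V_t = 1.73 V; 10.8 ≥ 1.73 ✓.

I_D ≈ 0.36 mA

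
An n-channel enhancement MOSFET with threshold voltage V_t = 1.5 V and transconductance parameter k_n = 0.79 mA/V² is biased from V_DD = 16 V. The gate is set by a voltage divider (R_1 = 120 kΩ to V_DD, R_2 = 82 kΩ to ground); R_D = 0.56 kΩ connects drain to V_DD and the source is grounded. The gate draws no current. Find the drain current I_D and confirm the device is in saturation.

V_G = V_DD·R_2/(R_1+R_2) = 16×82/202 = 6.5 V. With the source grounded, V_GS = V_G = 6.5 V.
Assume saturation: I_D = (k_n/2)(V_GS − V_t)² = (0.79/2)×(6.5 − 1.5)² = 0.395×5² = 9.86 mA.
V_DS = V_DD − I_D·R_D = 16 − 9.86×0.56 = 10.5 V.
Saturation requires V_DS ≥ V_GS − V_t = 5 V; 10.5 ≥ 5 ✓.

I_D ≈ 9.9 mA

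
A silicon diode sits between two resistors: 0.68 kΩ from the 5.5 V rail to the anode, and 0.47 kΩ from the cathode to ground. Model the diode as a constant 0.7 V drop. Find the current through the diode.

I ≈ 4.2 mA

The two resistors are in series with the diode, so KVL gives 5.5 = I·0.68 + 0.7 + I·0.47.
I = (5.5 − 0.7) / (0.68 + 0.47) kΩ = 4.8 / 1.15 = 4.17 mA.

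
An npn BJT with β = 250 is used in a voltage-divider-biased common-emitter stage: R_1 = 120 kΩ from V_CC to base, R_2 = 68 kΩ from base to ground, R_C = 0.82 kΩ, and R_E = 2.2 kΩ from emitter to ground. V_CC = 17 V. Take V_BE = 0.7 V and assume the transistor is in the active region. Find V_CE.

Thevenize the base divider: V_Th = V_CC·R_2/(R_1+R_2) = 17×68/188 = 6.15 V, R_Th = R_1‖R_2 = 43.4 kΩ.
Base-emitter loop: V_Th = I_B·R_Th + V_BE + (β+1)I_B·R_E, so I_B = (6.15 − 0.7) / (43.4 + 251×2.2) = 0.00915 mA.
I_C = β·I_B = 250×0.00915 = 2.29 mA, and I_E = (β+1)I_B = 2.3 mA.
V_CE = V_CC − I_C·R_C − I_E·R_E = 17 − 2.29×0.82 − 2.3×2.2 = 10.1 V.
V_CE = 10.1 V > 0.2 V confirms active-region operation.

V_CE ≈ 10 V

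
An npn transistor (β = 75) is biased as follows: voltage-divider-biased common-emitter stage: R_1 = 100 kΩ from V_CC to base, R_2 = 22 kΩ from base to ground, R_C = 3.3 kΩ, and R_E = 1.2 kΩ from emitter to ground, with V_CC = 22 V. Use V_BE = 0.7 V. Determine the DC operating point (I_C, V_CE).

I_C ≈ 2.2 mA, V_CE ≈ 12 V

Thevenize the base divider: V_Th = V_CC·R_2/(R_1+R_2) = 22×22/122 = 3.97 V, R_Th = R_1‖R_2 = 18 kΩ.
Base-emitter loop: V_Th = I_B·R_Th + V_BE + (β+1)I_B·R_E, so I_B = (3.97 − 0.7) / (18 + 76×1.2) = 0.0299 mA.
I_C = β·I_B = 75×0.0299 = 2.24 mA, and I_E = (β+1)I_B = 2.27 mA.
V_CE = V_CC − I_C·R_C − I_E·R_E = 22 − 2.24×3.3 − 2.27×1.2 = 11.9 V.
V_CE = 11.9 V > 0.2 V confirms active-region operation.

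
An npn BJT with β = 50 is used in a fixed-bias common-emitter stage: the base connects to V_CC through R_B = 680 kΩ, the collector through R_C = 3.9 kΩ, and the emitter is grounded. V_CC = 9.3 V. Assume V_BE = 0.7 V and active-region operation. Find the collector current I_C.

I_C ≈ 0.63 mA

Base loop: V_CC = I_B·R_B + V_BE, so I_B = (9.3 − 0.7)/680 kΩ = 0.0126 mA.
In the active region I_C = β·I_B = 50 × 0.0126 = 0.632 mA.
Collector loop: V_CE = V_CC − I_C·R_C = 9.3 − 0.632×3.9 = 6.83 V.
Since V_CE = 6.83 V > V_CE(sat) ≈ 0.2 V, the transistor is in the active region as assumed.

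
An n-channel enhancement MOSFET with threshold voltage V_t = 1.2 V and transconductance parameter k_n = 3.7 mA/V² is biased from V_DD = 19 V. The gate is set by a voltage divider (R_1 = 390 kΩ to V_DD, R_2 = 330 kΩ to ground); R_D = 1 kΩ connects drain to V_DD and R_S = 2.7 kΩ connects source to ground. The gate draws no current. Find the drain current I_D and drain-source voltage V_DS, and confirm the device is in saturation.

V_G = V_DD·R_2/(R_1+R_2) = 19×330/720 = 8.71 V.
Assume saturation: I_D = (k_n/2)(V_GS − V_t)² with V_GS = V_G − I_D·R_S = 8.71 − 2.7·I_D.
Substituting gives 13.5·I_D² − 76·I_D + 104 = 0, with roots I_D = 2.36 or 3.27 mA.
The root I_D = 3.27 mA gives V_GS = -0.13 V ≤ V_t, so take I_D = 2.36 mA.
Then V_GS = 2.33 V and V_DS = V_DD − I_D(R_D+R_S) = 19 − 2.36×3.7 = 10.3 V.
Saturation requires V_DS ≥ V_GS − V_t = 1.13 V; 10.3 ≥ 1.13 ✓.

I_D ≈ 2.4 mA, V_DS ≈ 10 V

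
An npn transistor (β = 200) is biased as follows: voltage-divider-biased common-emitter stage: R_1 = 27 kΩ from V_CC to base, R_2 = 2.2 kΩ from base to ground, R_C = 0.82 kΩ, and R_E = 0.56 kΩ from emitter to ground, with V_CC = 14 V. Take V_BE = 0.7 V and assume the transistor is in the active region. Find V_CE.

V_CE ≈ 13 V

Thevenize the base divider: V_Th = V_CC·R_2/(R_1+R_2) = 14×2.2/29.2 = 1.05 V, R_Th = R_1‖R_2 = 2.03 kΩ.
Base-emitter loop: V_Th = I_B·R_Th + V_BE + (β+1)I_B·R_E, so I_B = (1.05 − 0.7) / (2.03 + 201×0.56) = 0.0031 mA.
I_C = β·I_B = 200×0.0031 = 0.619 mA, and I_E = (β+1)I_B = 0.622 mA.
V_CE = V_CC − I_C·R_C − I_E·R_E = 14 − 0.619×0.82 − 0.622×0.56 = 13.1 V.
V_CE = 13.1 V > 0.2 V confirms active-region operation.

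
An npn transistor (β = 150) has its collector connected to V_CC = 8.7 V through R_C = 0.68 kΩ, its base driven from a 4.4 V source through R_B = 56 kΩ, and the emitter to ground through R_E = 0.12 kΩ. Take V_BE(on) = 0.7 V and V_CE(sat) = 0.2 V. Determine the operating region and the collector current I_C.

Assume active. Base-emitter loop: I_B = (V_BB − V_BE)/(R_B + (β+1)R_E) = (4.4 − 0.7)/(56 + 151×0.12) = 0.0499 mA.
I_C = β·I_B = 150×0.0499 = 7.49 mA.
V_CE = V_CC − I_C·R_C − I_E·R_E = 8.7 − 7.49×0.68 − 7.54×0.12 = 2.7 V > V_CE(sat), so the active-region assumption holds.

active; I_C ≈ 7.5 mA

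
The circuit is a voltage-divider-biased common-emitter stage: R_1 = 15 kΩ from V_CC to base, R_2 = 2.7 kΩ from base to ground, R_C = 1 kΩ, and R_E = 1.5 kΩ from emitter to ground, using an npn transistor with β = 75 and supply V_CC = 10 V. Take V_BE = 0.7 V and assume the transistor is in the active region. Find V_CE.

Thevenize the base divider: V_Th = V_CC·R_2/(R_1+R_2) = 10×2.7/17.7 = 1.53 V, R_Th = R_1‖R_2 = 2.29 kΩ.
Base-emitter loop: V_Th = I_B·R_Th + V_BE + (β+1)I_B·R_E, so I_B = (1.53 − 0.7) / (2.29 + 76×1.5) = 0.0071 mA.
I_C = β·I_B = 75×0.0071 = 0.532 mA, and I_E = (β+1)I_B = 0.539 mA.
V_CE = V_CC − I_C·R_C − I_E·R_E = 10 − 0.532×1 − 0.539×1.5 = 8.66 V.
V_CE = 8.66 V > 0.2 V confirms active-region operation.

V_CE ≈ 8.7 V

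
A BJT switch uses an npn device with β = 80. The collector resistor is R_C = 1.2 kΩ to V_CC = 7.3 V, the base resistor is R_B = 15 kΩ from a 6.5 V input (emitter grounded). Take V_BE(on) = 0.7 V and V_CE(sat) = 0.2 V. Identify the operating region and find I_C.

saturation; I_C ≈ 5.9 mA

Assume active: I_B = (6.5 − 0.7)/15 = 0.387 mA, giving I_C = β·I_B = 30.9 mA.
But then V_CE = 7.3 − 30.9×1.2 = -29.8 V < V_CE(sat) = 0.2 V — impossible in the active region.
So the transistor is saturated. With V_CE = 0.2 V, I_C = (V_CC − 0.2)/R_C = 7.1/1.2 = 5.92 mA.
Check: β·I_B = 30.9 mA > I_C = 5.92 mA, confirming saturation.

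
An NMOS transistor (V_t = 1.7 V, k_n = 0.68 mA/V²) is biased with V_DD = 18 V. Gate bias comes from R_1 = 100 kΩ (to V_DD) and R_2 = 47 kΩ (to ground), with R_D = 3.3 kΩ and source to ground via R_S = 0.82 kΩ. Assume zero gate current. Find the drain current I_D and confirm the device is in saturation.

I_D ≈ 2 mA

V_G = V_DD·R_2/(R_1+R_2) = 18×47/147 = 5.76 V.
Assume saturation: I_D = (k_n/2)(V_GS − V_t)² with V_GS = V_G − I_D·R_S = 5.76 − 0.82·I_D.
Substituting gives 0.229·I_D² − 3.26·I_D + 5.59 = 0, with roots I_D = 1.99 or 12.3 mA.
The root I_D = 12.3 mA gives V_GS = -4.31 V ≤ V_t, so take I_D = 1.99 mA.
Then V_GS = 4.12 V and V_DS = V_DD − I_D(R_D+R_S) = 18 − 1.99×4.12 = 9.79 V.
Saturation requires V_DS ≥ V_GS − V_t = 2.42 V; 9.79 ≥ 2.42 ✓.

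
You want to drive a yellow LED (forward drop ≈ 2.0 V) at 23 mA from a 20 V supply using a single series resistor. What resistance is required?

The resistor drops V_S − V_D = 20 − 2.0 = 18 V at 23 mA.
R = 18 V / 23 mA = 0.783 kΩ.

R ≈ 0.78 kΩ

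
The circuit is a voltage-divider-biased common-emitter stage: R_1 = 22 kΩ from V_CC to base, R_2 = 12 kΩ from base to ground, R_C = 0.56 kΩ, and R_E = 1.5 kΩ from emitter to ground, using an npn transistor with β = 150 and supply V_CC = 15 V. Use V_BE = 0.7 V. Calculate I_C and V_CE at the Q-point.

Thevenize the base divider: V_Th = V_CC·R_2/(R_1+R_2) = 15×12/34 = 5.29 V, R_Th = R_1‖R_2 = 7.76 kΩ.
Base-emitter loop: V_Th = I_B·R_Th + V_BE + (β+1)I_B·R_E, so I_B = (5.29 − 0.7) / (7.76 + 151×1.5) = 0.0196 mA.
I_C = β·I_B = 150×0.0196 = 2.94 mA, and I_E = (β+1)I_B = 2.96 mA.
V_CE = V_CC − I_C·R_C − I_E·R_E = 15 − 2.94×0.56 − 2.96×1.5 = 8.91 V.
V_CE = 8.91 V > 0.2 V confirms active-region operation.

I_C ≈ 2.9 mA, V_CE ≈ 8.9 V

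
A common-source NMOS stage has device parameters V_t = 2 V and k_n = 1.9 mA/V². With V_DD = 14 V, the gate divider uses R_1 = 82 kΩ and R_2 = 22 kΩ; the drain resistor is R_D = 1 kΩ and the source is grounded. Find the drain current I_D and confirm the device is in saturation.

V_G = V_DD·R_2/(R_1+R_2) = 14×22/104 = 2.96 V. With the source grounded, V_GS = V_G = 2.96 V.
Assume saturation: I_D = (k_n/2)(V_GS − V_t)² = (1.9/2)×(2.96 − 2)² = 0.95×0.962² = 0.878 mA.
V_DS = V_DD − I_D·R_D = 14 − 0.878×1 = 13.1 V.
Saturation requires V_DS ≥ V_GS − V_t = 0.962 V; 13.1 ≥ 0.962 ✓.

I_D ≈ 0.88 mA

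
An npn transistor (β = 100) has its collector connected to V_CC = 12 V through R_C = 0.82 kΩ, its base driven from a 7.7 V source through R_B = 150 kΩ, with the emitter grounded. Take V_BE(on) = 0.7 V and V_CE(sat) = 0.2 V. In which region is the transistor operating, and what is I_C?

Assume active. Base-emitter loop: I_B = (V_BB − V_BE)/R_B = (7.7 − 0.7)/150 = 0.0467 mA.
I_C = β·I_B = 100×0.0467 = 4.67 mA.
V_CE = V_CC − I_C·R_C = 12 − 4.67×0.82 = 8.17 V > V_CE(sat), so the active-region assumption holds.

active; I_C ≈ 4.7 mA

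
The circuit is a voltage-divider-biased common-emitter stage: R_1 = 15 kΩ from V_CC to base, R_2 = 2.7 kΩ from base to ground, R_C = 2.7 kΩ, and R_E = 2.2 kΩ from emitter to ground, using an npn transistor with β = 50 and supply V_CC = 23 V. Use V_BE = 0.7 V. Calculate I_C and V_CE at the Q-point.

Thevenize the base divider: V_Th = V_CC·R_2/(R_1+R_2) = 23×2.7/17.7 = 3.51 V, R_Th = R_1‖R_2 = 2.29 kΩ.
Base-emitter loop: V_Th = I_B·R_Th + V_BE + (β+1)I_B·R_E, so I_B = (3.51 − 0.7) / (2.29 + 51×2.2) = 0.0245 mA.
I_C = β·I_B = 50×0.0245 = 1.23 mA, and I_E = (β+1)I_B = 1.25 mA.
V_CE = V_CC − I_C·R_C − I_E·R_E = 23 − 1.23×2.7 − 1.25×2.2 = 16.9 V.
V_CE = 16.9 V > 0.2 V confirms active-region operation.

I_C ≈ 1.2 mA, V_CE ≈ 17 V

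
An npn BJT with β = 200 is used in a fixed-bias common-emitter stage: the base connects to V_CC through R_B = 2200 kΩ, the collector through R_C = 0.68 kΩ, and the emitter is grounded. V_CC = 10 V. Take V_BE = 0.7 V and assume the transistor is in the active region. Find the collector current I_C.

Base loop: V_CC = I_B·R_B + V_BE, so I_B = (10 − 0.7)/2200 kΩ = 0.00423 mA.
In the active region I_C = β·I_B = 200 × 0.00423 = 0.845 mA.
Collector loop: V_CE = V_CC − I_C·R_C = 10 − 0.845×0.68 = 9.43 V.
Since V_CE = 9.43 V > V_CE(sat) ≈ 0.2 V, the transistor is in the active region as assumed.

I_C ≈ 0.85 mA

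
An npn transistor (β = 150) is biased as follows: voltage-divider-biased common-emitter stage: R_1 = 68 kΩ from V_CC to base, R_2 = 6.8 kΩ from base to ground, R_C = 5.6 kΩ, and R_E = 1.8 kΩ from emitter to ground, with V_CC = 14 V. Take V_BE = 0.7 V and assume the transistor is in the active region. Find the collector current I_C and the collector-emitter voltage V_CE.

Thevenize the base divider: V_Th = V_CC·R_2/(R_1+R_2) = 14×6.8/74.8 = 1.27 V, R_Th = R_1‖R_2 = 6.18 kΩ.
Base-emitter loop: V_Th = I_B·R_Th + V_BE + (β+1)I_B·R_E, so I_B = (1.27 − 0.7) / (6.18 + 151×1.8) = 0.00206 mA.
I_C = β·I_B = 150×0.00206 = 0.309 mA, and I_E = (β+1)I_B = 0.311 mA.
V_CE = V_CC − I_C·R_C − I_E·R_E = 14 − 0.309×5.6 − 0.311×1.8 = 11.7 V.
V_CE = 11.7 V > 0.2 V confirms active-region operation.

I_C ≈ 0.31 mA, V_CE ≈ 12 V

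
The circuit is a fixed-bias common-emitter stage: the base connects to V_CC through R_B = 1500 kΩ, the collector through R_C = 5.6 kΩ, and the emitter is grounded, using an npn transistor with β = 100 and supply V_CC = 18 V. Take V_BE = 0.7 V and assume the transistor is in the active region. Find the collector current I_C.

Base loop: V_CC = I_B·R_B + V_BE, so I_B = (18 − 0.7)/1500 kΩ = 0.0115 mA.
In the active region I_C = β·I_B = 100 × 0.0115 = 1.15 mA.
Collector loop: V_CE = V_CC − I_C·R_C = 18 − 1.15×5.6 = 11.5 V.
Since V_CE = 11.5 V > V_CE(sat) ≈ 0.2 V, the transistor is in the active region as assumed.

I_C ≈ 1.2 mA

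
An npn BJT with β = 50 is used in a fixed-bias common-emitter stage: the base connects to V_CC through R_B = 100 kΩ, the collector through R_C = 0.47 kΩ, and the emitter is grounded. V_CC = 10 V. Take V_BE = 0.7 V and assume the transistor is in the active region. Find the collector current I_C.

I_C ≈ 4.7 mA

Base loop: V_CC = I_B·R_B + V_BE, so I_B = (10 − 0.7)/100 kΩ = 0.093 mA.
In the active region I_C = β·I_B = 50 × 0.093 = 4.65 mA.
Collector loop: V_CE = V_CC − I_C·R_C = 10 − 4.65×0.47 = 7.81 V.
Since V_CE = 7.81 V > V_CE(sat) ≈ 0.2 V, the transistor is in the active region as assumed.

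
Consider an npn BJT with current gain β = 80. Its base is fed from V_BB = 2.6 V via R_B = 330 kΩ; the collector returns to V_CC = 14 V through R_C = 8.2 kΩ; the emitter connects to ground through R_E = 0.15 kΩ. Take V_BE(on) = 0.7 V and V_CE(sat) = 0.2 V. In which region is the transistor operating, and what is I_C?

active; I_C ≈ 0.44 mA

Assume active. Base-emitter loop: I_B = (V_BB − V_BE)/(R_B + (β+1)R_E) = (2.6 − 0.7)/(330 + 81×0.15) = 0.00555 mA.
I_C = β·I_B = 80×0.00555 = 0.444 mA.
V_CE = V_CC − I_C·R_C − I_E·R_E = 14 − 0.444×8.2 − 0.45×0.15 = 10.3 V > V_CE(sat), so the active-region assumption holds.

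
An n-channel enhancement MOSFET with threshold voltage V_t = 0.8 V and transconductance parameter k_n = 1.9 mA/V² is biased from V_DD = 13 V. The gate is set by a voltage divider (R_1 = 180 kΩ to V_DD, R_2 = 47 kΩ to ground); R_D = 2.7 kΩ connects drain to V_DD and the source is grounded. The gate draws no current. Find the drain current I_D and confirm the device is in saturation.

V_G = V_DD·R_2/(R_1+R_2) = 13×47/227 = 2.69 V. With the source grounded, V_GS = V_G = 2.69 V.
Assume saturation: I_D = (k_n/2)(V_GS − V_t)² = (1.9/2)×(2.69 − 0.8)² = 0.95×1.89² = 3.4 mA.
V_DS = V_DD − I_D·R_D = 13 − 3.4×2.7 = 3.82 V.
Saturation requires V_DS ≥ V_GS − V_t = 1.89 V; 3.82 ≥ 1.89 ✓.

I_D ≈ 3.4 mA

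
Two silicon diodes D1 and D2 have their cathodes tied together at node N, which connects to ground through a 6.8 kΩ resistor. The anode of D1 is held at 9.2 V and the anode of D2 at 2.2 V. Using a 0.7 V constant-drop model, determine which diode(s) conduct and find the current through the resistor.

Assume both conduct. Then node N would need to be at both 9.2−0.7 = 8.5 V and 2.2−0.7 = 1.5 V, which is impossible.
Assume only D1 conducts: V_N = 9.2 − 0.7 = 8.5 V, so I_R = 8.5/6.8 = 1.25 mA.
Check D2: its anode-to-cathode voltage is 2.2 − 8.5 = -6.3 V < 0.7 V, so it is off. The assumption is consistent.

Only D1 conducts; I_R ≈ 1.2 mA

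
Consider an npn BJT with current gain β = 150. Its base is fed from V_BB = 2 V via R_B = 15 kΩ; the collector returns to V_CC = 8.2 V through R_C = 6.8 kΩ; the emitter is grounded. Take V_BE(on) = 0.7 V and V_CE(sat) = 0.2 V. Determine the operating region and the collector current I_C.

saturation; I_C ≈ 1.2 mA

Assume active: I_B = (2 − 0.7)/15 = 0.0867 mA, giving I_C = β·I_B = 13 mA.
But then V_CE = 8.2 − 13×6.8 = -80.2 V < V_CE(sat) = 0.2 V — impossible in the active region.
So the transistor is saturated. With V_CE = 0.2 V, I_C = (V_CC − 0.2)/R_C = 8/6.8 = 1.18 mA.
Check: β·I_B = 13 mA > I_C = 1.18 mA, confirming saturation.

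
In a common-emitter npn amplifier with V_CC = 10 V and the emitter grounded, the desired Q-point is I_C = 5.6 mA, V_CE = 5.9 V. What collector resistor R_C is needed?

R_C ≈ 0.73 kΩ

Collector loop: V_CC = I_C·R_C + V_CE.
R_C = (V_CC − V_CE)/I_C = (10 − 5.9)/5.6 = 0.732 kΩ.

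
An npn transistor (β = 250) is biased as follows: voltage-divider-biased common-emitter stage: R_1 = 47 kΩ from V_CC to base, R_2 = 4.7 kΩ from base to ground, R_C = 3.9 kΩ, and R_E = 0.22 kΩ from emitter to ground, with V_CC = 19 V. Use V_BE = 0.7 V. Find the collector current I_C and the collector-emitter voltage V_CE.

I_C ≈ 4.3 mA, V_CE ≈ 1.2 V

Thevenize the base divider: V_Th = V_CC·R_2/(R_1+R_2) = 19×4.7/51.7 = 1.73 V, R_Th = R_1‖R_2 = 4.27 kΩ.
Base-emitter loop: V_Th = I_B·R_Th + V_BE + (β+1)I_B·R_E, so I_B = (1.73 − 0.7) / (4.27 + 251×0.22) = 0.0173 mA.
I_C = β·I_B = 250×0.0173 = 4.32 mA, and I_E = (β+1)I_B = 4.33 mA.
V_CE = V_CC − I_C·R_C − I_E·R_E = 19 − 4.32×3.9 − 4.33×0.22 = 1.21 V.
V_CE = 1.21 V > 0.2 V confirms active-region operation.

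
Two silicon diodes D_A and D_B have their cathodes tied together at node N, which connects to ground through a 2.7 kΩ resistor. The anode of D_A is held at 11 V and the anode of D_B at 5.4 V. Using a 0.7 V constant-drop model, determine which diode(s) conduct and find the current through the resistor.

Assume both conduct. Then node N would need to be at both 11−0.7 = 10.3 V and 5.4−0.7 = 4.7 V, which is impossible.
Assume only D_A conducts: V_N = 11 − 0.7 = 10.3 V, so I_R = 10.3/2.7 = 3.81 mA.
Check D_B: its anode-to-cathode voltage is 5.4 − 10.3 = -4.9 V < 0.7 V, so it is off. The assumption is consistent.

Only D_A conducts; I_R ≈ 3.8 mA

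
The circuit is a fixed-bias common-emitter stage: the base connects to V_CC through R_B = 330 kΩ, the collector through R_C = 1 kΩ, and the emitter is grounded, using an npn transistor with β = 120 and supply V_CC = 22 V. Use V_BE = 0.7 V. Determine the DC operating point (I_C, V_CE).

I_C ≈ 7.7 mA, V_CE ≈ 14 V

Base loop: V_CC = I_B·R_B + V_BE, so I_B = (22 − 0.7)/330 kΩ = 0.0645 mA.
In the active region I_C = β·I_B = 120 × 0.0645 = 7.75 mA.
Collector loop: V_CE = V_CC − I_C·R_C = 22 − 7.75×1 = 14.3 V.
Since V_CE = 14.3 V > V_CE(sat) ≈ 0.2 V, the transistor is in the active region as assumed.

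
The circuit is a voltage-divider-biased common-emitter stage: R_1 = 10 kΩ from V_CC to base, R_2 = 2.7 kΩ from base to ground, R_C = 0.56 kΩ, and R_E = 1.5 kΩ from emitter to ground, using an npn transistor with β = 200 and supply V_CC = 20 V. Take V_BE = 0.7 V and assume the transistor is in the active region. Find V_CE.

Thevenize the base divider: V_Th = V_CC·R_2/(R_1+R_2) = 20×2.7/12.7 = 4.25 V, R_Th = R_1‖R_2 = 2.13 kΩ.
Base-emitter loop: V_Th = I_B·R_Th + V_BE + (β+1)I_B·R_E, so I_B = (4.25 − 0.7) / (2.13 + 201×1.5) = 0.0117 mA.
I_C = β·I_B = 200×0.0117 = 2.34 mA, and I_E = (β+1)I_B = 2.35 mA.
V_CE = V_CC − I_C·R_C − I_E·R_E = 20 − 2.34×0.56 − 2.35×1.5 = 15.2 V.
V_CE = 15.2 V > 0.2 V confirms active-region operation.

V_CE ≈ 15 V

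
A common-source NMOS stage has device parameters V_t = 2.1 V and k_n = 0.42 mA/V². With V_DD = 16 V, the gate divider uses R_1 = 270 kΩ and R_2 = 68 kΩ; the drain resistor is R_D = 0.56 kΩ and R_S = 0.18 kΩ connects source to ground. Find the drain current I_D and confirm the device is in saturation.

I_D ≈ 0.24 mA

V_G = V_DD·R_2/(R_1+R_2) = 16×68/338 = 3.22 V.
Assume saturation: I_D = (k_n/2)(V_GS − V_t)² with V_GS = V_G − I_D·R_S = 3.22 − 0.18·I_D.
Substituting gives 0.0068·I_D² − 1.08·I_D + 0.263 = 0, with roots I_D = 0.243 or 159 mA.
The root I_D = 159 mA gives V_GS = -25.4 V ≤ V_t, so take I_D = 0.243 mA.
Then V_GS = 3.18 V and V_DS = V_DD − I_D(R_D+R_S) = 16 − 0.243×0.74 = 15.8 V.
Saturation requires V_DS ≥ V_GS − V_t = 1.08 V; 15.8 ≥ 1.08 ✓.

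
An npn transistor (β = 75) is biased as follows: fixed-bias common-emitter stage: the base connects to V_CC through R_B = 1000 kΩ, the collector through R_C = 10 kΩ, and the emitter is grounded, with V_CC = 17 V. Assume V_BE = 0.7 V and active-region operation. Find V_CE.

V_CE ≈ 4.8 V

Base loop: V_CC = I_B·R_B + V_BE, so I_B = (17 − 0.7)/1000 kΩ = 0.0163 mA.
In the active region I_C = β·I_B = 75 × 0.0163 = 1.22 mA.
Collector loop: V_CE = V_CC − I_C·R_C = 17 − 1.22×10 = 4.77 V.
Since V_CE = 4.77 V > V_CE(sat) ≈ 0.2 V, the transistor is in the active region as assumed.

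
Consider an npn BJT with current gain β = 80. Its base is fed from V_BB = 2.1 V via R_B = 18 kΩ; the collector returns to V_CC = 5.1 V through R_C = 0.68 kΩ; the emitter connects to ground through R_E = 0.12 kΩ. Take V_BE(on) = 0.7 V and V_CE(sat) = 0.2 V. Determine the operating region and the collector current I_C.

Assume active. Base-emitter loop: I_B = (V_BB − V_BE)/(R_B + (β+1)R_E) = (2.1 − 0.7)/(18 + 81×0.12) = 0.0505 mA.
I_C = β·I_B = 80×0.0505 = 4.04 mA.
V_CE = V_CC − I_C·R_C − I_E·R_E = 5.1 − 4.04×0.68 − 4.09×0.12 = 1.86 V > V_CE(sat), so the active-region assumption holds.

active; I_C ≈ 4 mA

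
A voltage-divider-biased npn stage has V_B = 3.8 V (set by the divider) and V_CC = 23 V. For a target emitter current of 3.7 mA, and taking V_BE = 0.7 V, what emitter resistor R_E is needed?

R_E ≈ 0.84 kΩ

V_E = V_B − V_BE = 3.8 − 0.7 = 3.1 V.
R_E = V_E / I_E = 3.1 / 3.7 = 0.838 kΩ.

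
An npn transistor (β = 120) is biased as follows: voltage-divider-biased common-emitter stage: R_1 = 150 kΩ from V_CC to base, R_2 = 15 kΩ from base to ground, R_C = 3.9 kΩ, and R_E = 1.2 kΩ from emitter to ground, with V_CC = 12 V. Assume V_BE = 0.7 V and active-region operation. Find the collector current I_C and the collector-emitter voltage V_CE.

Thevenize the base divider: V_Th = V_CC·R_2/(R_1+R_2) = 12×15/165 = 1.09 V, R_Th = R_1‖R_2 = 13.6 kΩ.
Base-emitter loop: V_Th = I_B·R_Th + V_BE + (β+1)I_B·R_E, so I_B = (1.09 − 0.7) / (13.6 + 121×1.2) = 0.00246 mA.
I_C = β·I_B = 120×0.00246 = 0.295 mA, and I_E = (β+1)I_B = 0.298 mA.
V_CE = V_CC − I_C·R_C − I_E·R_E = 12 − 0.295×3.9 − 0.298×1.2 = 10.5 V.
V_CE = 10.5 V > 0.2 V confirms active-region operation.

I_C ≈ 0.3 mA, V_CE ≈ 10 V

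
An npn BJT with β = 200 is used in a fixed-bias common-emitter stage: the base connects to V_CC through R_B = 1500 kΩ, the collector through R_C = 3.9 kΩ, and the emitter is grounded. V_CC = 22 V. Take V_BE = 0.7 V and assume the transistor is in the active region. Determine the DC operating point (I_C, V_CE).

I_C ≈ 2.8 mA, V_CE ≈ 11 V

Base loop: V_CC = I_B·R_B + V_BE, so I_B = (22 − 0.7)/1500 kΩ = 0.0142 mA.
In the active region I_C = β·I_B = 200 × 0.0142 = 2.84 mA.
Collector loop: V_CE = V_CC − I_C·R_C = 22 − 2.84×3.9 = 10.9 V.
Since V_CE = 10.9 V > V_CE(sat) ≈ 0.2 V, the transistor is in the active region as assumed.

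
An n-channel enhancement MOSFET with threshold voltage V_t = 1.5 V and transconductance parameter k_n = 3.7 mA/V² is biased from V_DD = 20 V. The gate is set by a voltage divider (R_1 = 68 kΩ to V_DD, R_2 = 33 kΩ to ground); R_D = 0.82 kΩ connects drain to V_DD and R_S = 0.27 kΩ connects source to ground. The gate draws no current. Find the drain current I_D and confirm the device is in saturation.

I_D ≈ 10 mA

V_G = V_DD·R_2/(R_1+R_2) = 20×33/101 = 6.53 V.
Assume saturation: I_D = (k_n/2)(V_GS − V_t)² with V_GS = V_G − I_D·R_S = 6.53 − 0.27·I_D.
Substituting gives 0.135·I_D² − 6.03·I_D + 46.9 = 0, with roots I_D = 10 or 34.7 mA.
The root I_D = 34.7 mA gives V_GS = -2.83 V ≤ V_t, so take I_D = 10 mA.
Then V_GS = 3.83 V and V_DS = V_DD − I_D(R_D+R_S) = 20 − 10×1.09 = 9.07 V.
Saturation requires V_DS ≥ V_GS − V_t = 2.33 V; 9.07 ≥ 2.33 ✓.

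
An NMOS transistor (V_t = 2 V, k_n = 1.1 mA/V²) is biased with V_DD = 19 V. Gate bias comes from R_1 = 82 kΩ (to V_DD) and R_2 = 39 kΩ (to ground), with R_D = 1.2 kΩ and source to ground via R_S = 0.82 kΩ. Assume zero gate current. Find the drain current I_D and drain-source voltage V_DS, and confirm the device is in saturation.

I_D ≈ 2.5 mA, V_DS ≈ 14 V

V_G = V_DD·R_2/(R_1+R_2) = 19×39/121 = 6.12 V.
Assume saturation: I_D = (k_n/2)(V_GS − V_t)² with V_GS = V_G − I_D·R_S = 6.12 − 0.82·I_D.
Substituting gives 0.37·I_D² − 4.72·I_D + 9.35 = 0, with roots I_D = 2.45 or 10.3 mA.
The root I_D = 10.3 mA gives V_GS = -2.33 V ≤ V_t, so take I_D = 2.45 mA.
Then V_GS = 4.11 V and V_DS = V_DD − I_D(R_D+R_S) = 19 − 2.45×2.02 = 14 V.
Saturation requires V_DS ≥ V_GS − V_t = 2.11 V; 14 ≥ 2.11 ✓.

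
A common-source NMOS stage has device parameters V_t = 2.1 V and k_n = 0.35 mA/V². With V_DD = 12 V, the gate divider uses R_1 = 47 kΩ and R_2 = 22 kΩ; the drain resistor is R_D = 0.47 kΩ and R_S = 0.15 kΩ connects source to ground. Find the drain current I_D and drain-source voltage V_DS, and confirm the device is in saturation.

I_D ≈ 0.48 mA, V_DS ≈ 12 V

V_G = V_DD·R_2/(R_1+R_2) = 12×22/69 = 3.83 V.
Assume saturation: I_D = (k_n/2)(V_GS − V_t)² with V_GS = V_G − I_D·R_S = 3.83 − 0.15·I_D.
Substituting gives 0.00394·I_D² − 1.09·I_D + 0.521 = 0, with roots I_D = 0.479 or 277 mA.
The root I_D = 277 mA gives V_GS = -37.6 V ≤ V_t, so take I_D = 0.479 mA.
Then V_GS = 3.75 V and V_DS = V_DD − I_D(R_D+R_S) = 12 − 0.479×0.62 = 11.7 V.
Saturation requires V_DS ≥ V_GS − V_t = 1.65 V; 11.7 ≥ 1.65 ✓.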